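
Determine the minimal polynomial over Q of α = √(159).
m_α(x) = x^2 - 159

α satisfies α^2 - 159 = 0, so x^2 - 159 annihilates α. Since d = 159 is squarefree and ≠ 1, it is not a perfect square in Q, so x^2 - 159 has no rational root and is therefore irreducible over Q (a degree-2 polynomial over a field is irreducible iff it has no root). Hence m_α(x) = x^2 - 159.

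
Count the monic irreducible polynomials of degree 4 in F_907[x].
There are 169187638638 monic irreducible polynomials of degree 4 over F_907

Each element of F_{907^4} that lies in no proper subfield is a root of exactly one monic irreducible of degree 4 over F_907, and each such polynomial has 4 distinct roots in F_{907^4}. By Möbius inversion the count is N_907(4) = (1/4) Σ_{d|4} μ(4/d) · 907^d = (1/4)(μ(4)·907^1 + μ(2)·907^2 + μ(1)·907^4) = 676750554552/4 = 169187638638.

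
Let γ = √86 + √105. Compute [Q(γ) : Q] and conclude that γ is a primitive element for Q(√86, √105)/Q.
[Q(γ) : Q] = 4 (equivalently, Q(γ) = Q(√86, √105))

Obviously Q(γ) ⊆ Q(√86, √105), and [Q(√86, √105):Q] = 4 (since 86, 105 are distinct squarefree integers > 1 with 9030 not a perfect square). To show equality we compute the minimal polynomial of γ. From γ = √86 + √105: γ^2 = 86 + 2√(9030) + 105 = 191 + 2√(9030), so γ^2 - 191 = 2√(9030); squaring, (γ^2 - 191)^2 = 4·9030, i.e. γ^4 - 382γ^2 + 36481 - 36120 = 0, i.e. γ^4 - 382γ^2 + 361 = 0. So γ is a root of x^4 - 382x^2 + 361. This polynomial is irreducible over Q: it has no rational root (each ±√86 ± √105 is irrational), and any factorization into two quadratics over Q would force √(9030) ∈ Q (pairing opposite roots) or √86, √105 ∈ Q (other pairings), all impossible. Hence [Q(γ):Q] = 4 = [Q(√86, √105):Q], so Q(γ) = Q(√86, √105).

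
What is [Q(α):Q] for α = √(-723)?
[Q(α):Q] = 2

[Q(α):Q] equals the degree of the minimal polynomial of α. Here α^2 = -723 and x^2 + 723 is irreducible (d = -723 is squarefree, ≠ 1, hence not a square), so deg(m_α) = 2. Thus [Q(α):Q] = 2.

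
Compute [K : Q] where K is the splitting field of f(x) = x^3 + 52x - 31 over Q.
[K : Q] = 6

By the rational root test, any rational root of the monic integer polynomial f(x) = x^3 + 52x - 31 must be an integer dividing the constant term -31, i.e. one of ±{1, 31}. Evaluating: f(1) = 22, f(-1) = -84, f(31) = 31372, f(-31) = -31434; none is 0, so f has no rational root and is therefore irreducible over Q (a cubic with no linear factor over a field is irreducible). For an irreducible cubic, the Galois group is A_3 or S_3 according as the discriminant disc(f) = -4a^3 - 27b^2 = -4·(52)^3 - 27·(-31)^2 = -588379 is or is not a square in Q. Here disc(f) = -588379 is not a perfect square in Q, so the Galois group of f over Q is not contained in A_3 and must be all of S_3. The splitting field has degree |S_3| = 6 over Q, so [K : Q] = 6.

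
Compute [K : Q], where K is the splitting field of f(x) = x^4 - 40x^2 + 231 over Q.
[K : Q] = 4

Solving the quadratic in x^2: x^2 = (40 ± √(40^2 - 4·231))/2 = (40 ± √676)/2 = (40 ± 26)/2, giving x^2 = 7 or x^2 = 33. So f(x) = (x^2 - 7)(x^2 - 33) and the roots of f are ±√7, ±√33. Hence the splitting field is K = Q(√7, √33). Since 7 and 33 are distinct squarefree integers > 1, their product 231 is not a perfect square, so √33 ∉ Q(√7). By the tower law [K:Q] = [Q(√7,√33):Q(√7)] · [Q(√7):Q] = 2 · 2 = 4.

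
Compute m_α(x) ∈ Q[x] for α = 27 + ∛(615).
m_α(x) = x^3 - 81x^2 + 2187x - 20298

Set β = α - 27 = ∛(615), so β^3 = 615. Then (α - 27)^3 - 615 = 0, i.e. α is a root of g(x) = (x - 27)^3 - 615 = x^3 - 81x^2 + 2187x - 20298. Since g(x) = h(x - 27) where h(x) = x^3 - 615, and h is irreducible over Q (because 615 is not a perfect cube, so h has no rational root, and a monic cubic with no rational root is irreducible), g is also irreducible (irreducibility is preserved under the substitution x → x - 27). Hence m_α(x) = x^3 - 81x^2 + 2187x - 20298.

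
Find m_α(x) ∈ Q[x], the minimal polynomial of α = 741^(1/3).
m_α(x) = x^3 - 741

α satisfies α^3 = 741, so x^3 - 741 annihilates α. By the rational root test, a rational root p/q (in lowest terms) of x^3 - 741 would satisfy p^3 = 741 q^3, forcing q = 1 and p^3 = 741; but 741 is not a perfect cube, contradiction. A monic cubic over Q with no rational root is irreducible (any nontrivial factorization would include a linear factor). Hence x^3 - 741 is the minimal polynomial of α, and in particular [Q(α):Q] = 3.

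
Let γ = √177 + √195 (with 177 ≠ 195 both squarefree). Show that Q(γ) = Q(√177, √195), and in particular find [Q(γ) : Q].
[Q(γ) : Q] = 4 (equivalently, Q(γ) = Q(√177, √195))

Obviously Q(γ) ⊆ Q(√177, √195), and [Q(√177, √195):Q] = 4 (since 177, 195 are distinct squarefree integers > 1 with 34515 not a perfect square). To show equality we compute the minimal polynomial of γ. From γ = √177 + √195: γ^2 = 177 + 2√(34515) + 195 = 372 + 2√(34515), so γ^2 - 372 = 2√(34515); squaring, (γ^2 - 372)^2 = 4·34515, i.e. γ^4 - 744γ^2 + 138384 - 138060 = 0, i.e. γ^4 - 744γ^2 + 324 = 0. So γ is a root of x^4 - 744x^2 + 324. This polynomial is irreducible over Q: it has no rational root (each ±√177 ± √195 is irrational), and any factorization into two quadratics over Q would force √(34515) ∈ Q (pairing opposite roots) or √177, √195 ∈ Q (other pairings), all impossible. Hence [Q(γ):Q] = 4 = [Q(√177, √195):Q], so Q(γ) = Q(√177, √195).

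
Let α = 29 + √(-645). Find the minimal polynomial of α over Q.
m_α(x) = x^2 - 58x + 1486

From α - 29 = √(-645), squaring gives (α - 29)^2 = -645, i.e. α^2 - 58α + 841 = -645, so α^2 - 58α + 1486 = 0. The discriminant of x^2 - 58x + 1486 is (-58)^2 - 4·(1486) = 3364 - 5944 = -2580, and 4·(-645) is not a perfect square in Q since -645 is squarefree and ≠ 1. Hence x^2 - 58x + 1486 is irreducible over Q and is the minimal polynomial of α.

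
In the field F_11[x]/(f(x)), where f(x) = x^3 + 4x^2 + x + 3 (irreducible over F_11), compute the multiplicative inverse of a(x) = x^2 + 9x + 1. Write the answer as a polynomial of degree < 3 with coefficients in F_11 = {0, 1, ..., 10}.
a(x)^(-1) ≡ 3x^2 + 10x + 10 (mod f(x))

Since f is irreducible over F_11, F_11[x]/(f) is a field and a(x) ≠ 0 has an inverse. Apply the extended Euclidean algorithm to f(x) and a(x) in F_11[x]: f(x) = (x + 6)·a(x) + (x + 8);  a(x) = (x + 1)·(x + 8) + (4). The last nonzero remainder is the constant 4 = gcd(f, a) in F_11. Back-substituting through the division chain expresses 4 = s(x)·a(x) + t(x)·f(x) with s(x) ≡ x^2 + 7x + 7 (mod f), so (x^2 + 7x + 7)·a(x) ≡ 4 (mod f). Multiplying by 4^(-1) ≡ 3 in F_11 gives a(x)^(-1) ≡ 3·(x^2 + 7x + 7) ≡ 3x^2 + 10x + 10 (mod f). Check: (x^2 + 9x + 1)·(3x^2 + 10x + 10) = 3x^4 + 4x^3 + 4x^2 + x + 10 ≡ 1 (mod x^3 + 4x^2 + x + 3).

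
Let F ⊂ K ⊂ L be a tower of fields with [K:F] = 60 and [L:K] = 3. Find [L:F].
[L:F] = 180

The tower law says that for any tower of field extensions F ⊂ K ⊂ L with finite degrees, [L:F] = [L:K] · [K:F]. Here this gives [L:F] = 3 · 60 = 180.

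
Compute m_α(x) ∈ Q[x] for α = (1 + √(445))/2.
m_α(x) = x^2 - x - 111

From 2α - 1 = √(445), squaring gives (2α - 1)^2 = 445, i.e. 4α^2 - 4α + 1 = 445, so α^2 - α + (1 - 445)/4 = 0. Since 445 ≡ 1 (mod 4), (1 - 445)/4 = -111 ∈ Z. The polynomial x^2 - x - 111 has discriminant 1 - 4·(-111) = 445, which is not a perfect square in Q (d = 445 is squarefree and ≠ 1), so x^2 - x - 111 is irreducible over Q. It is the minimal polynomial of α.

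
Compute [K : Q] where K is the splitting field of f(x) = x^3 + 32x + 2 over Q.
[K : Q] = 6

By the rational root test, any rational root of the monic integer polynomial f(x) = x^3 + 32x + 2 must be an integer dividing the constant term 2, i.e. one of ±{1, 2}. Evaluating: f(1) = 35, f(-1) = -31, f(2) = 74, f(-2) = -70; none is 0, so f has no rational root and is therefore irreducible over Q (a cubic with no linear factor over a field is irreducible). For an irreducible cubic, the Galois group is A_3 or S_3 according as the discriminant disc(f) = -4a^3 - 27b^2 = -4·(32)^3 - 27·(2)^2 = -131180 is or is not a square in Q. Here disc(f) = -131180 is not a perfect square in Q, so the Galois group of f over Q is not contained in A_3 and must be all of S_3. The splitting field has degree |S_3| = 6 over Q, so [K : Q] = 6.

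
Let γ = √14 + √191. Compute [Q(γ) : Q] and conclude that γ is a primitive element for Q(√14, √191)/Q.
[Q(γ) : Q] = 4 (equivalently, Q(γ) = Q(√14, √191))

Obviously Q(γ) ⊆ Q(√14, √191), and [Q(√14, √191):Q] = 4 (since 14, 191 are distinct squarefree integers > 1 with 2674 not a perfect square). To show equality we compute the minimal polynomial of γ. From γ = √14 + √191: γ^2 = 14 + 2√(2674) + 191 = 205 + 2√(2674), so γ^2 - 205 = 2√(2674); squaring, (γ^2 - 205)^2 = 4·2674, i.e. γ^4 - 410γ^2 + 42025 - 10696 = 0, i.e. γ^4 - 410γ^2 + 31329 = 0. So γ is a root of x^4 - 410x^2 + 31329. This polynomial is irreducible over Q: it has no rational root (each ±√14 ± √191 is irrational), and any factorization into two quadratics over Q would force √(2674) ∈ Q (pairing opposite roots) or √14, √191 ∈ Q (other pairings), all impossible. Hence [Q(γ):Q] = 4 = [Q(√14, √191):Q], so Q(γ) = Q(√14, √191).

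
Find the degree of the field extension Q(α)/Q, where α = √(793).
[Q(α):Q] = 2

[Q(α):Q] equals the degree of the minimal polynomial of α. Here α^2 = 793 and x^2 - 793 is irreducible (d = 793 is squarefree, ≠ 1, hence not a square), so deg(m_α) = 2. Thus [Q(α):Q] = 2.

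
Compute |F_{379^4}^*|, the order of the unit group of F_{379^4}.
|F_{379^4}^*| = 20632736880

F_{379^4} has 379^4 = 20632736881 elements; its multiplicative group consists of all nonzero elements, so |F_{379^4}^*| = 20632736881 - 1 = 20632736880. (It is cyclic since any finite subgroup of the multiplicative group of a field is cyclic.)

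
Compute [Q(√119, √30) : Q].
[Q(√119, √30) : Q] = 4

[Q(√119):Q] = 2 (min poly x^2 - 119, irreducible since 119 is squarefree > 1). For the top step, suppose √30 ∈ Q(√119), say √30 = c + d√119 with c, d ∈ Q. Squaring: 30 = c^2 + 119d^2 + 2cd√119. Since √119 ∉ Q this forces 2cd = 0. If d = 0 then √30 = c ∈ Q, contradicting 30 squarefree > 1. If c = 0 then 30 = 119d^2, so 119·30 = (119d)^2 is a perfect square in Q — but 119·30 = 3570 is not a perfect square (since 119 and 30 are distinct squarefree integers). Contradiction. Hence √30 ∉ Q(√119), so x^2 - 30 stays irreducible over Q(√119) and [Q(√119, √30) : Q(√119)] = 2. By the tower law, [Q(√119, √30) : Q] = 2 · 2 = 4.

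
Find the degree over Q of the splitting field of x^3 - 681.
[K : Q] = 6

The roots of x^3 - 681 are ∛681, ω∛681, ω^2∛681 where ω = e^(2πi/3) is a primitive cube root of unity, so K = Q(∛681, ω). Now [Q(∛681):Q] = 3 (since 681 is not a perfect cube, x^3 - 681 is irreducible) and [Q(ω):Q] = 2. Both 2 and 3 divide [K:Q], and [K:Q] ≤ 3·2 = 6, so [K:Q] = 6. (Equivalently: Q(∛681) ⊂ R but ω ∉ R, so [K : Q(∛681)] = 2.)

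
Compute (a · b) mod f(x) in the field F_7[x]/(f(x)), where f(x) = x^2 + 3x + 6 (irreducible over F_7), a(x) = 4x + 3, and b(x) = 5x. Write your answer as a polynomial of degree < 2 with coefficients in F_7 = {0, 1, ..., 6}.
a · b ≡ 4x + 6 (mod f(x))

Multiply in F_7[x]: a(x)·b(x) = (4x + 3)·(5x) = 6x^2 + x. This has degree ≥ 2, so divide by f(x) over F_7: 6x^2 + x = (6)·(x^2 + 3x + 6) + (4x + 6). Hence a·b ≡ 4x + 6 (mod f). (F_7[x]/(f) is a field with 7^2 = 49 elements since f is irreducible of degree 2.)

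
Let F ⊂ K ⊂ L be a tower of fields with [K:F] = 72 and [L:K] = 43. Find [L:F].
[L:F] = 3096

The tower law says that for any tower of field extensions F ⊂ K ⊂ L with finite degrees, [L:F] = [L:K] · [K:F]. Here this gives [L:F] = 43 · 72 = 3096.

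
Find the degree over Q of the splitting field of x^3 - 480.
[K : Q] = 6

The roots of x^3 - 480 are ∛480, ω∛480, ω^2∛480 where ω = e^(2πi/3) is a primitive cube root of unity, so K = Q(∛480, ω). Now [Q(∛480):Q] = 3 (since 480 is not a perfect cube, x^3 - 480 is irreducible) and [Q(ω):Q] = 2. Both 2 and 3 divide [K:Q], and [K:Q] ≤ 3·2 = 6, so [K:Q] = 6. (Equivalently: Q(∛480) ⊂ R but ω ∉ R, so [K : Q(∛480)] = 2.)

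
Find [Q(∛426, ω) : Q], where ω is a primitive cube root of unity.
[Q(∛426, ω) : Q] = 6

[Q(∛426):Q] = 3 (min poly x^3 - 426, irreducible since 426 is not a perfect cube). [Q(ω):Q] = 2 (min poly x^2 + x + 1). Since Q(∛426) ⊂ R and ω ∉ R, we have ω ∉ Q(∛426), so x^2 + x + 1 remains irreducible over Q(∛426) and [Q(∛426, ω) : Q(∛426)] = 2. By the tower law, [Q(∛426, ω) : Q] = 3 · 2 = 6. (In fact Q(∛426, ω) is the splitting field of x^3 - 426 over Q.)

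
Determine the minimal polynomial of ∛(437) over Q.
m_α(x) = x^3 - 437

α satisfies α^3 = 437, so x^3 - 437 annihilates α. By the rational root test, a rational root p/q (in lowest terms) of x^3 - 437 would satisfy p^3 = 437 q^3, forcing q = 1 and p^3 = 437; but 437 is not a perfect cube, contradiction. A monic cubic over Q with no rational root is irreducible (any nontrivial factorization would include a linear factor). Hence x^3 - 437 is the minimal polynomial of α, and in particular [Q(α):Q] = 3.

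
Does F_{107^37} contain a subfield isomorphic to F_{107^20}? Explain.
No: F_{107^20} is not a subfield of F_{107^37}

F_{p^m} embeds in F_{p^n} iff m | n. Here 20 ∤ 37 (since 37 = 1·20 + 17 with remainder 17 ≠ 0), so F_{107^20} is not a subfield of F_{107^37}. Equivalently: if it were, the tower law would give 20 = [F_{107^20}:F_107] dividing [F_{107^37}:F_107] = 37, contradiction.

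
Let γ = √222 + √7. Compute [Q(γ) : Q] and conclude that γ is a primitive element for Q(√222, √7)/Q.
[Q(γ) : Q] = 4 (equivalently, Q(γ) = Q(√222, √7))

Obviously Q(γ) ⊆ Q(√222, √7), and [Q(√222, √7):Q] = 4 (since 222, 7 are distinct squarefree integers > 1 with 1554 not a perfect square). To show equality we compute the minimal polynomial of γ. From γ = √222 + √7: γ^2 = 222 + 2√(1554) + 7 = 229 + 2√(1554), so γ^2 - 229 = 2√(1554); squaring, (γ^2 - 229)^2 = 4·1554, i.e. γ^4 - 458γ^2 + 52441 - 6216 = 0, i.e. γ^4 - 458γ^2 + 46225 = 0. So γ is a root of x^4 - 458x^2 + 46225. This polynomial is irreducible over Q: it has no rational root (each ±√222 ± √7 is irrational), and any factorization into two quadratics over Q would force √(1554) ∈ Q (pairing opposite roots) or √222, √7 ∈ Q (other pairings), all impossible. Hence [Q(γ):Q] = 4 = [Q(√222, √7):Q], so Q(γ) = Q(√222, √7).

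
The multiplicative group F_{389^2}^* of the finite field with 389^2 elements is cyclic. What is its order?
|F_{389^2}^*| = 151320

F_{389^2} has 389^2 = 151321 elements; its multiplicative group consists of all nonzero elements, so |F_{389^2}^*| = 151321 - 1 = 151320. (It is cyclic since any finite subgroup of the multiplicative group of a field is cyclic.)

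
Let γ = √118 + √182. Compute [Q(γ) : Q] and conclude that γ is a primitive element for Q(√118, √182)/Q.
[Q(γ) : Q] = 4 (equivalently, Q(γ) = Q(√118, √182))

Obviously Q(γ) ⊆ Q(√118, √182), and [Q(√118, √182):Q] = 4 (since 118, 182 are distinct squarefree integers > 1 with 21476 not a perfect square). To show equality we compute the minimal polynomial of γ. From γ = √118 + √182: γ^2 = 118 + 2√(21476) + 182 = 300 + 2√(21476), so γ^2 - 300 = 2√(21476); squaring, (γ^2 - 300)^2 = 4·21476, i.e. γ^4 - 600γ^2 + 90000 - 85904 = 0, i.e. γ^4 - 600γ^2 + 4096 = 0. So γ is a root of x^4 - 600x^2 + 4096. This polynomial is irreducible over Q: it has no rational root (each ±√118 ± √182 is irrational), and any factorization into two quadratics over Q would force √(21476) ∈ Q (pairing opposite roots) or √118, √182 ∈ Q (other pairings), all impossible. Hence [Q(γ):Q] = 4 = [Q(√118, √182):Q], so Q(γ) = Q(√118, √182).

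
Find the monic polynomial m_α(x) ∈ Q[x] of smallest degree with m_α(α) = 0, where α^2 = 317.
m_α(x) = x^2 - 317

α satisfies α^2 - 317 = 0, so x^2 - 317 annihilates α. Since d = 317 is squarefree and ≠ 1, it is not a perfect square in Q, so x^2 - 317 has no rational root and is therefore irreducible over Q (a degree-2 polynomial over a field is irreducible iff it has no root). Hence m_α(x) = x^2 - 317.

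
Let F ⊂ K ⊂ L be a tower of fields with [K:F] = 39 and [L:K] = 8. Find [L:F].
[L:F] = 312

The tower law says that for any tower of field extensions F ⊂ K ⊂ L with finite degrees, [L:F] = [L:K] · [K:F]. Here this gives [L:F] = 8 · 39 = 312.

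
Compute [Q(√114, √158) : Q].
[Q(√114, √158) : Q] = 4

[Q(√114):Q] = 2 (min poly x^2 - 114, irreducible since 114 is squarefree > 1). For the top step, suppose √158 ∈ Q(√114), say √158 = c + d√114 with c, d ∈ Q. Squaring: 158 = c^2 + 114d^2 + 2cd√114. Since √114 ∉ Q this forces 2cd = 0. If d = 0 then √158 = c ∈ Q, contradicting 158 squarefree > 1. If c = 0 then 158 = 114d^2, so 114·158 = (114d)^2 is a perfect square in Q — but 114·158 = 18012 is not a perfect square (since 114 and 158 are distinct squarefree integers). Contradiction. Hence √158 ∉ Q(√114), so x^2 - 158 stays irreducible over Q(√114) and [Q(√114, √158) : Q(√114)] = 2. By the tower law, [Q(√114, √158) : Q] = 2 · 2 = 4.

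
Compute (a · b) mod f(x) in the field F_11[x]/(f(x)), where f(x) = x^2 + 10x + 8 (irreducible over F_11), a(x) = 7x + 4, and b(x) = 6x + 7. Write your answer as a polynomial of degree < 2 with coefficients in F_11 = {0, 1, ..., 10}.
a · b ≡ 5x (mod f(x))

Multiply in F_11[x]: a(x)·b(x) = (7x + 4)·(6x + 7) = 9x^2 + 7x + 6. This has degree ≥ 2, so divide by f(x) over F_11: 9x^2 + 7x + 6 = (9)·(x^2 + 10x + 8) + (5x). Hence a·b ≡ 5x (mod f). (F_11[x]/(f) is a field with 11^2 = 121 elements since f is irreducible of degree 2.)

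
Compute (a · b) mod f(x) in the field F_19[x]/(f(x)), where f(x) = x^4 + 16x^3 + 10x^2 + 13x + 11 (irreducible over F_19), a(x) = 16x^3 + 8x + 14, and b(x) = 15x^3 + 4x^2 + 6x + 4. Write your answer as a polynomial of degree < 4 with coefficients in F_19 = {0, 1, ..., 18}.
a · b ≡ 15x^3 + 13x^2 + 5x + 13 (mod f(x))

Multiply in F_19[x]: a(x)·b(x) = (16x^3 + 8x + 14)·(15x^3 + 4x^2 + 6x + 4) = 12x^6 + 7x^5 + 7x^4 + 2x^3 + 9x^2 + 2x + 18. This has degree ≥ 4, so divide by f(x) over F_19: 12x^6 + 7x^5 + 7x^4 + 2x^3 + 9x^2 + 2x + 18 = (12x^2 + 5x + 16)·(x^4 + 16x^3 + 10x^2 + 13x + 11) + (15x^3 + 13x^2 + 5x + 13). Hence a·b ≡ 15x^3 + 13x^2 + 5x + 13 (mod f). (F_19[x]/(f) is a field with 19^4 = 130321 elements since f is irreducible of degree 4.)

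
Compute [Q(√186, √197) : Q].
[Q(√186, √197) : Q] = 4

[Q(√186):Q] = 2 (min poly x^2 - 186, irreducible since 186 is squarefree > 1). For the top step, suppose √197 ∈ Q(√186), say √197 = c + d√186 with c, d ∈ Q. Squaring: 197 = c^2 + 186d^2 + 2cd√186. Since √186 ∉ Q this forces 2cd = 0. If d = 0 then √197 = c ∈ Q, contradicting 197 squarefree > 1. If c = 0 then 197 = 186d^2, so 186·197 = (186d)^2 is a perfect square in Q — but 186·197 = 36642 is not a perfect square (since 186 and 197 are distinct squarefree integers). Contradiction. Hence √197 ∉ Q(√186), so x^2 - 197 stays irreducible over Q(√186) and [Q(√186, √197) : Q(√186)] = 2. By the tower law, [Q(√186, √197) : Q] = 2 · 2 = 4.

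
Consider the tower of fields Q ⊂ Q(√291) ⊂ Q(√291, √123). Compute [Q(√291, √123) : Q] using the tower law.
[Q(√291, √123) : Q] = 4

[Q(√291):Q] = 2 (min poly x^2 - 291, irreducible since 291 is squarefree > 1). For the top step, suppose √123 ∈ Q(√291), say √123 = c + d√291 with c, d ∈ Q. Squaring: 123 = c^2 + 291d^2 + 2cd√291. Since √291 ∉ Q this forces 2cd = 0. If d = 0 then √123 = c ∈ Q, contradicting 123 squarefree > 1. If c = 0 then 123 = 291d^2, so 291·123 = (291d)^2 is a perfect square in Q — but 291·123 = 35793 is not a perfect square (since 291 and 123 are distinct squarefree integers). Contradiction. Hence √123 ∉ Q(√291), so x^2 - 123 stays irreducible over Q(√291) and [Q(√291, √123) : Q(√291)] = 2. By the tower law, [Q(√291, √123) : Q] = 2 · 2 = 4.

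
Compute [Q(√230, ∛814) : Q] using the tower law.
[Q(√230, ∛814) : Q] = 6

Let L = Q(√230, ∛814). Since Q(√230) ⊂ L and [Q(√230):Q] = 2, the tower law gives 2 | [L:Q]. Likewise Q(∛814) ⊂ L with [Q(∛814):Q] = 3 (because 814 is not a perfect cube), so 3 | [L:Q]. As gcd(2,3) = 1, [L:Q] is divisible by 6. Conversely L is generated over Q by √230 and ∛814, so [L:Q] ≤ 2·3 = 6. Therefore [Q(√230, ∛814) : Q] = 6.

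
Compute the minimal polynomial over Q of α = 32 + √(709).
m_α(x) = x^2 - 64x + 315

From α - 32 = √(709), squaring gives (α - 32)^2 = 709, i.e. α^2 - 64α + 1024 = 709, so α^2 - 64α + 315 = 0. The discriminant of x^2 - 64x + 315 is (-64)^2 - 4·(315) = 4096 - 1260 = 2836, and 4·(709) is not a perfect square in Q since 709 is squarefree and ≠ 1. Hence x^2 - 64x + 315 is irreducible over Q and is the minimal polynomial of α.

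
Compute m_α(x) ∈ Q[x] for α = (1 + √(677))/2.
m_α(x) = x^2 - x - 169

From 2α - 1 = √(677), squaring gives (2α - 1)^2 = 677, i.e. 4α^2 - 4α + 1 = 677, so α^2 - α + (1 - 677)/4 = 0. Since 677 ≡ 1 (mod 4), (1 - 677)/4 = -169 ∈ Z. The polynomial x^2 - x - 169 has discriminant 1 - 4·(-169) = 677, which is not a perfect square in Q (d = 677 is squarefree and ≠ 1), so x^2 - x - 169 is irreducible over Q. It is the minimal polynomial of α.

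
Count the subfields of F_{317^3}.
F_{317^3} has 2 subfields

The subfields of F_{p^n} are exactly the fields F_{p^d} for d | n (each is the fixed field of the unique index-d subgroup of Gal(F_{p^n}/F_p) ≅ Z/nZ). The divisors of n = 3 are {1, 3}, giving 2 subfields: F_{317^1}, F_{317^3}.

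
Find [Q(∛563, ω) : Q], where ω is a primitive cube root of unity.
[Q(∛563, ω) : Q] = 6

[Q(∛563):Q] = 3 (min poly x^3 - 563, irreducible since 563 is not a perfect cube). [Q(ω):Q] = 2 (min poly x^2 + x + 1). Since Q(∛563) ⊂ R and ω ∉ R, we have ω ∉ Q(∛563), so x^2 + x + 1 remains irreducible over Q(∛563) and [Q(∛563, ω) : Q(∛563)] = 2. By the tower law, [Q(∛563, ω) : Q] = 3 · 2 = 6. (In fact Q(∛563, ω) is the splitting field of x^3 - 563 over Q.)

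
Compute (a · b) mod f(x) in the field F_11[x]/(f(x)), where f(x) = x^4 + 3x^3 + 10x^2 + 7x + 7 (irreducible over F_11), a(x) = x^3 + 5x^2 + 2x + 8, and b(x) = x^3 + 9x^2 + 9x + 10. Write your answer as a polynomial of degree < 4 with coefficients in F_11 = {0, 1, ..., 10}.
a · b ≡ 2x^3 + 3x^2 + x (mod f(x))

Multiply in F_11[x]: a(x)·b(x) = (x^3 + 5x^2 + 2x + 8)·(x^3 + 9x^2 + 9x + 10) = x^6 + 3x^5 + x^4 + 4x^3 + 8x^2 + 4x + 3. This has degree ≥ 4, so divide by f(x) over F_11: x^6 + 3x^5 + x^4 + 4x^3 + 8x^2 + 4x + 3 = (x^2 + 2)·(x^4 + 3x^3 + 10x^2 + 7x + 7) + (2x^3 + 3x^2 + x). Hence a·b ≡ 2x^3 + 3x^2 + x (mod f). (F_11[x]/(f) is a field with 11^4 = 14641 elements since f is irreducible of degree 4.)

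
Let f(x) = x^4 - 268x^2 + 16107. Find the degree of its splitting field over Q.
[K : Q] = 4

Solving the quadratic in x^2: x^2 = (268 ± √(268^2 - 4·16107))/2 = (268 ± √7396)/2 = (268 ± 86)/2, giving x^2 = 91 or x^2 = 177. So f(x) = (x^2 - 91)(x^2 - 177) and the roots of f are ±√91, ±√177. Hence the splitting field is K = Q(√91, √177). Since 91 and 177 are distinct squarefree integers > 1, their product 16107 is not a perfect square, so √177 ∉ Q(√91). By the tower law [K:Q] = [Q(√91,√177):Q(√91)] · [Q(√91):Q] = 2 · 2 = 4.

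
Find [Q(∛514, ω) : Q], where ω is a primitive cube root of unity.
[Q(∛514, ω) : Q] = 6

[Q(∛514):Q] = 3 (min poly x^3 - 514, irreducible since 514 is not a perfect cube). [Q(ω):Q] = 2 (min poly x^2 + x + 1). Since Q(∛514) ⊂ R and ω ∉ R, we have ω ∉ Q(∛514), so x^2 + x + 1 remains irreducible over Q(∛514) and [Q(∛514, ω) : Q(∛514)] = 2. By the tower law, [Q(∛514, ω) : Q] = 3 · 2 = 6. (In fact Q(∛514, ω) is the splitting field of x^3 - 514 over Q.)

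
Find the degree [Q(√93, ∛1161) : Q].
[Q(√93, ∛1161) : Q] = 6

Let L = Q(√93, ∛1161). Since Q(√93) ⊂ L and [Q(√93):Q] = 2, the tower law gives 2 | [L:Q]. Likewise Q(∛1161) ⊂ L with [Q(∛1161):Q] = 3 (because 1161 is not a perfect cube), so 3 | [L:Q]. As gcd(2,3) = 1, [L:Q] is divisible by 6. Conversely L is generated over Q by √93 and ∛1161, so [L:Q] ≤ 2·3 = 6. Therefore [Q(√93, ∛1161) : Q] = 6.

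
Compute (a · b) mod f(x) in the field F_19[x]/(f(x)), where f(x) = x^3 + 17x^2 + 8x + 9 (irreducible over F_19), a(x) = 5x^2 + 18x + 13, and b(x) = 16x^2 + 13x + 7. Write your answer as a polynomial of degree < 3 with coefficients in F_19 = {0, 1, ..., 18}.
a · b ≡ 8x^2 + 12x + 15 (mod f(x))

Multiply in F_19[x]: a(x)·b(x) = (5x^2 + 18x + 13)·(16x^2 + 13x + 7) = 4x^4 + 11x^3 + 2x^2 + 10x + 15. This has degree ≥ 3, so divide by f(x) over F_19: 4x^4 + 11x^3 + 2x^2 + 10x + 15 = (4x)·(x^3 + 17x^2 + 8x + 9) + (8x^2 + 12x + 15). Hence a·b ≡ 8x^2 + 12x + 15 (mod f). (F_19[x]/(f) is a field with 19^3 = 6859 elements since f is irreducible of degree 3.)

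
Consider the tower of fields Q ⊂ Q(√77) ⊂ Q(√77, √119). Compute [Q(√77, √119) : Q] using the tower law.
[Q(√77, √119) : Q] = 4

[Q(√77):Q] = 2 (min poly x^2 - 77, irreducible since 77 is squarefree > 1). For the top step, suppose √119 ∈ Q(√77), say √119 = c + d√77 with c, d ∈ Q. Squaring: 119 = c^2 + 77d^2 + 2cd√77. Since √77 ∉ Q this forces 2cd = 0. If d = 0 then √119 = c ∈ Q, contradicting 119 squarefree > 1. If c = 0 then 119 = 77d^2, so 77·119 = (77d)^2 is a perfect square in Q — but 77·119 = 9163 is not a perfect square (since 77 and 119 are distinct squarefree integers). Contradiction. Hence √119 ∉ Q(√77), so x^2 - 119 stays irreducible over Q(√77) and [Q(√77, √119) : Q(√77)] = 2. By the tower law, [Q(√77, √119) : Q] = 2 · 2 = 4.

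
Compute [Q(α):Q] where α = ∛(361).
[Q(α):Q] = 3

The minimal polynomial of α is x^3 - 361, irreducible over Q since 361 is not a perfect cube (so x^3 - 361 has no rational root). Hence [Q(α):Q] = deg(m_α) = 3.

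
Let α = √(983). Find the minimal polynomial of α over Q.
m_α(x) = x^2 - 983

α satisfies α^2 - 983 = 0, so x^2 - 983 annihilates α. Since d = 983 is squarefree and ≠ 1, it is not a perfect square in Q, so x^2 - 983 has no rational root and is therefore irreducible over Q (a degree-2 polynomial over a field is irreducible iff it has no root). Hence m_α(x) = x^2 - 983.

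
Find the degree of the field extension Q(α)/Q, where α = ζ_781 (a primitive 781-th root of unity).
[Q(α):Q] = 700

The minimal polynomial of ζ_781 over Q is the 781-th cyclotomic polynomial Φ_781(x), which is irreducible over Q and has degree φ(781) = 700. Hence [Q(α):Q] = φ(781) = 700.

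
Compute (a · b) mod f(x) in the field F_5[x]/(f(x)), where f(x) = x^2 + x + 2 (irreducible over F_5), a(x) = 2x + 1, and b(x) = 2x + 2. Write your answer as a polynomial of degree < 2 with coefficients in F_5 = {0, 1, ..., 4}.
a · b ≡ 2x + 4 (mod f(x))

Multiply in F_5[x]: a(x)·b(x) = (2x + 1)·(2x + 2) = 4x^2 + x + 2. This has degree ≥ 2, so divide by f(x) over F_5: 4x^2 + x + 2 = (4)·(x^2 + x + 2) + (2x + 4). Hence a·b ≡ 2x + 4 (mod f). (F_5[x]/(f) is a field with 5^2 = 25 elements since f is irreducible of degree 2.)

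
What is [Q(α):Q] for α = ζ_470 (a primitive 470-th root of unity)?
[Q(α):Q] = 184

The minimal polynomial of ζ_470 over Q is the 470-th cyclotomic polynomial Φ_470(x), which is irreducible over Q and has degree φ(470) = 184. Hence [Q(α):Q] = φ(470) = 184.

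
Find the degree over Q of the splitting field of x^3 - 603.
[K : Q] = 6

The roots of x^3 - 603 are ∛603, ω∛603, ω^2∛603 where ω = e^(2πi/3) is a primitive cube root of unity, so K = Q(∛603, ω). Now [Q(∛603):Q] = 3 (since 603 is not a perfect cube, x^3 - 603 is irreducible) and [Q(ω):Q] = 2. Both 2 and 3 divide [K:Q], and [K:Q] ≤ 3·2 = 6, so [K:Q] = 6. (Equivalently: Q(∛603) ⊂ R but ω ∉ R, so [K : Q(∛603)] = 2.)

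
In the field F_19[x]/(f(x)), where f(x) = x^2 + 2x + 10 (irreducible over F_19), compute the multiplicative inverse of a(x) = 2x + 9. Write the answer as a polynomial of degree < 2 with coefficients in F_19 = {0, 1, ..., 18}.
a(x)^(-1) ≡ 4x + 9 (mod f(x))

Since f is irreducible over F_19, F_19[x]/(f) is a field and a(x) ≠ 0 has an inverse. Apply the extended Euclidean algorithm to f(x) and a(x) in F_19[x]: f(x) = (10x + 13)·a(x) + (7). The last nonzero remainder is the constant 7 = gcd(f, a) in F_19. Back-substituting through the division chain expresses 7 = s(x)·a(x) + t(x)·f(x) with s(x) ≡ 9x + 6 (mod f), so (9x + 6)·a(x) ≡ 7 (mod f). Multiplying by 7^(-1) ≡ 11 in F_19 gives a(x)^(-1) ≡ 11·(9x + 6) ≡ 4x + 9 (mod f). Check: (2x + 9)·(4x + 9) = 8x^2 + 16x + 5 ≡ 1 (mod x^2 + 2x + 10).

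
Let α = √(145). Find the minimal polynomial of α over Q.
m_α(x) = x^2 - 145

α satisfies α^2 - 145 = 0, so x^2 - 145 annihilates α. Since d = 145 is squarefree and ≠ 1, it is not a perfect square in Q, so x^2 - 145 has no rational root and is therefore irreducible over Q (a degree-2 polynomial over a field is irreducible iff it has no root). Hence m_α(x) = x^2 - 145.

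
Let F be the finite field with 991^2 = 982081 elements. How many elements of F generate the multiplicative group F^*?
There are φ(982080) = 230400 primitive elements

F_q^* is cyclic of order q - 1 = 982080. A cyclic group of order m has exactly φ(m) generators. Here m = 982080 = 2^6 · 3^2 · 5 · 11 · 31, so the number of primitive elements is φ(982080) = 230400.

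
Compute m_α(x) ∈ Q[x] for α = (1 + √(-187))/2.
m_α(x) = x^2 - x + 47

From 2α - 1 = √(-187), squaring gives (2α - 1)^2 = -187, i.e. 4α^2 - 4α + 1 = -187, so α^2 - α + (1 + 187)/4 = 0. Since -187 ≡ 1 (mod 4), (1 + 187)/4 = 47 ∈ Z. The polynomial x^2 - x + 47 has discriminant 1 - 4·(47) = -187, which is not a perfect square in Q (d = -187 is squarefree and ≠ 1), so x^2 - x + 47 is irreducible over Q. It is the minimal polynomial of α.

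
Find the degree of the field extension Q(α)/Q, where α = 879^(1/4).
[Q(α):Q] = 4

α is a root of x^4 - 879. By Eisenstein's criterion at the prime p = 3 (which divides the constant term 879 but p^2 = 9 does not, since 879 is squarefree), x^4 - 879 is irreducible over Q. Hence [Q(α):Q] = 4.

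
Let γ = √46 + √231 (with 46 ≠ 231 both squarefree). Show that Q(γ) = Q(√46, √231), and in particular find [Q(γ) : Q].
[Q(γ) : Q] = 4 (equivalently, Q(γ) = Q(√46, √231))

Obviously Q(γ) ⊆ Q(√46, √231), and [Q(√46, √231):Q] = 4 (since 46, 231 are distinct squarefree integers > 1 with 10626 not a perfect square). To show equality we compute the minimal polynomial of γ. From γ = √46 + √231: γ^2 = 46 + 2√(10626) + 231 = 277 + 2√(10626), so γ^2 - 277 = 2√(10626); squaring, (γ^2 - 277)^2 = 4·10626, i.e. γ^4 - 554γ^2 + 76729 - 42504 = 0, i.e. γ^4 - 554γ^2 + 34225 = 0. So γ is a root of x^4 - 554x^2 + 34225. This polynomial is irreducible over Q: it has no rational root (each ±√46 ± √231 is irrational), and any factorization into two quadratics over Q would force √(10626) ∈ Q (pairing opposite roots) or √46, √231 ∈ Q (other pairings), all impossible. Hence [Q(γ):Q] = 4 = [Q(√46, √231):Q], so Q(γ) = Q(√46, √231).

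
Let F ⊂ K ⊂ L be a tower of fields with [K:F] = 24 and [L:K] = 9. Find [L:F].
[L:F] = 216

The tower law says that for any tower of field extensions F ⊂ K ⊂ L with finite degrees, [L:F] = [L:K] · [K:F]. Here this gives [L:F] = 9 · 24 = 216.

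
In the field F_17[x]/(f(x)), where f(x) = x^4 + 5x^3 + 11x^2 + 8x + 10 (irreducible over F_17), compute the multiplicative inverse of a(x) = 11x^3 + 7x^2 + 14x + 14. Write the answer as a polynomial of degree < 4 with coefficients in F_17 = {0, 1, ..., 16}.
a(x)^(-1) ≡ 3x^3 + 3x^2 + 14x + 2 (mod f(x))

Since f is irreducible over F_17, F_17[x]/(f) is a field and a(x) ≠ 0 has an inverse. Apply the extended Euclidean algorithm to f(x) and a(x) in F_17[x]: f(x) = (14x + 7)·a(x) + (4x^2 + 3x + 14);  a(x) = (7x + 5)·(4x^2 + 3x + 14) + (3x + 12);  (4x^2 + 3x + 14) = (7x + 7)·(3x + 12) + (15). The last nonzero remainder is the constant 15 = gcd(f, a) in F_17. Back-substituting through the division chain expresses 15 = s(x)·a(x) + t(x)·f(x) with s(x) ≡ 11x^3 + 11x^2 + 6x + 13 (mod f), so (11x^3 + 11x^2 + 6x + 13)·a(x) ≡ 15 (mod f). Multiplying by 15^(-1) ≡ 8 in F_17 gives a(x)^(-1) ≡ 8·(11x^3 + 11x^2 + 6x + 13) ≡ 3x^3 + 3x^2 + 14x + 2 (mod f). Check: (11x^3 + 7x^2 + 14x + 14)·(3x^3 + 3x^2 + 14x + 2) = 16x^6 + 3x^5 + 13x^4 + 14x^2 + 3x + 11 ≡ 1 (mod x^4 + 5x^3 + 11x^2 + 8x + 10).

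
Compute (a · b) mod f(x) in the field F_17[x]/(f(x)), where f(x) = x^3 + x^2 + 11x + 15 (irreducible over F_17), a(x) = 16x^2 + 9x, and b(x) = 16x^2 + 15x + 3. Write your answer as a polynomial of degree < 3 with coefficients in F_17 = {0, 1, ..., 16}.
a · b ≡ 10x^2 + 15x + 1 (mod f(x))

Multiply in F_17[x]: a(x)·b(x) = (16x^2 + 9x)·(16x^2 + 15x + 3) = x^4 + 10x^3 + 13x^2 + 10x. This has degree ≥ 3, so divide by f(x) over F_17: x^4 + 10x^3 + 13x^2 + 10x = (x + 9)·(x^3 + x^2 + 11x + 15) + (10x^2 + 15x + 1). Hence a·b ≡ 10x^2 + 15x + 1 (mod f). (F_17[x]/(f) is a field with 17^3 = 4913 elements since f is irreducible of degree 3.)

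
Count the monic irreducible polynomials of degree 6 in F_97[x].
There are 138828513824 monic irreducible polynomials of degree 6 over F_97

Each element of F_{97^6} that lies in no proper subfield is a root of exactly one monic irreducible of degree 6 over F_97, and each such polynomial has 6 distinct roots in F_{97^6}. By Möbius inversion the count is N_97(6) = (1/6) Σ_{d|6} μ(6/d) · 97^d = (1/6)(μ(6)·97^1 + μ(3)·97^2 + μ(2)·97^3 + μ(1)·97^6) = 832971082944/6 = 138828513824.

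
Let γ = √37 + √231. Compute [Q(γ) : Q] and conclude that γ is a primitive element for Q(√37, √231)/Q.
[Q(γ) : Q] = 4 (equivalently, Q(γ) = Q(√37, √231))

Obviously Q(γ) ⊆ Q(√37, √231), and [Q(√37, √231):Q] = 4 (since 37, 231 are distinct squarefree integers > 1 with 8547 not a perfect square). To show equality we compute the minimal polynomial of γ. From γ = √37 + √231: γ^2 = 37 + 2√(8547) + 231 = 268 + 2√(8547), so γ^2 - 268 = 2√(8547); squaring, (γ^2 - 268)^2 = 4·8547, i.e. γ^4 - 536γ^2 + 71824 - 34188 = 0, i.e. γ^4 - 536γ^2 + 37636 = 0. So γ is a root of x^4 - 536x^2 + 37636. This polynomial is irreducible over Q: it has no rational root (each ±√37 ± √231 is irrational), and any factorization into two quadratics over Q would force √(8547) ∈ Q (pairing opposite roots) or √37, √231 ∈ Q (other pairings), all impossible. Hence [Q(γ):Q] = 4 = [Q(√37, √231):Q], so Q(γ) = Q(√37, √231).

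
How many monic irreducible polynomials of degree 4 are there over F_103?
There are 28135068 monic irreducible polynomials of degree 4 over F_103

Each element of F_{103^4} that lies in no proper subfield is a root of exactly one monic irreducible of degree 4 over F_103, and each such polynomial has 4 distinct roots in F_{103^4}. By Möbius inversion the count is N_103(4) = (1/4) Σ_{d|4} μ(4/d) · 103^d = (1/4)(μ(4)·103^1 + μ(2)·103^2 + μ(1)·103^4) = 112540272/4 = 28135068.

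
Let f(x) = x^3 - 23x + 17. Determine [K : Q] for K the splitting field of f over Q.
[K : Q] = 6

By the rational root test, any rational root of the monic integer polynomial f(x) = x^3 - 23x + 17 must be an integer dividing the constant term 17, i.e. one of ±{1, 17}. Evaluating: f(1) = -5, f(-1) = 39, f(17) = 4539, f(-17) = -4505; none is 0, so f has no rational root and is therefore irreducible over Q (a cubic with no linear factor over a field is irreducible). For an irreducible cubic, the Galois group is A_3 or S_3 according as the discriminant disc(f) = -4a^3 - 27b^2 = -4·(-23)^3 - 27·(17)^2 = 40865 is or is not a square in Q. Here disc(f) = 40865 is not a perfect square in Q, so the Galois group of f over Q is not contained in A_3 and must be all of S_3. The splitting field has degree |S_3| = 6 over Q, so [K : Q] = 6.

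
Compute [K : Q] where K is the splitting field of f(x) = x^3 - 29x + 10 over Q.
[K : Q] = 6

By the rational root test, any rational root of the monic integer polynomial f(x) = x^3 - 29x + 10 must be an integer dividing the constant term 10, i.e. one of ±{1, 2, 5, 10}. Evaluating: f(1) = -18, f(-1) = 38, f(2) = -40, f(-2) = 60, f(5) = -10, f(-5) = 30, f(10) = 720, f(-10) = -700; none is 0, so f has no rational root and is therefore irreducible over Q (a cubic with no linear factor over a field is irreducible). For an irreducible cubic, the Galois group is A_3 or S_3 according as the discriminant disc(f) = -4a^3 - 27b^2 = -4·(-29)^3 - 27·(10)^2 = 94856 is or is not a square in Q. Here disc(f) = 94856 is not a perfect square in Q, so the Galois group of f over Q is not contained in A_3 and must be all of S_3. The splitting field has degree |S_3| = 6 over Q, so [K : Q] = 6.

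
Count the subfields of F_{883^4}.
F_{883^4} has 3 subfields

The subfields of F_{p^n} are exactly the fields F_{p^d} for d | n (each is the fixed field of the unique index-d subgroup of Gal(F_{p^n}/F_p) ≅ Z/nZ). The divisors of n = 4 are {1, 2, 4}, giving 3 subfields: F_{883^1}, F_{883^2}, F_{883^4}.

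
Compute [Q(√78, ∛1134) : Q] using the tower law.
[Q(√78, ∛1134) : Q] = 6

Let L = Q(√78, ∛1134). Since Q(√78) ⊂ L and [Q(√78):Q] = 2, the tower law gives 2 | [L:Q]. Likewise Q(∛1134) ⊂ L with [Q(∛1134):Q] = 3 (because 1134 is not a perfect cube), so 3 | [L:Q]. As gcd(2,3) = 1, [L:Q] is divisible by 6. Conversely L is generated over Q by √78 and ∛1134, so [L:Q] ≤ 2·3 = 6. Therefore [Q(√78, ∛1134) : Q] = 6.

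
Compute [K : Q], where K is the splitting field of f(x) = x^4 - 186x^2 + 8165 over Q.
[K : Q] = 4

Solving the quadratic in x^2: x^2 = (186 ± √(186^2 - 4·8165))/2 = (186 ± √1936)/2 = (186 ± 44)/2, giving x^2 = 71 or x^2 = 115. So f(x) = (x^2 - 71)(x^2 - 115) and the roots of f are ±√71, ±√115. Hence the splitting field is K = Q(√71, √115). Since 71 and 115 are distinct squarefree integers > 1, their product 8165 is not a perfect square, so √115 ∉ Q(√71). By the tower law [K:Q] = [Q(√71,√115):Q(√71)] · [Q(√71):Q] = 2 · 2 = 4.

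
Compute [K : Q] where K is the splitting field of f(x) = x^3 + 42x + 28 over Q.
[K : Q] = 6

By the rational root test, any rational root of the monic integer polynomial f(x) = x^3 + 42x + 28 must be an integer dividing the constant term 28, i.e. one of ±{1, 2, 4, 7, 14, 28}. Evaluating: f(1) = 71, f(-1) = -15, f(2) = 120, f(-2) = -64, f(4) = 260, f(-4) = -204, f(7) = 665, f(-7) = -609, f(14) = 3360, f(-14) = -3304, f(28) = 23156, f(-28) = -23100; none is 0, so f has no rational root and is therefore irreducible over Q (a cubic with no linear factor over a field is irreducible). For an irreducible cubic, the Galois group is A_3 or S_3 according as the discriminant disc(f) = -4a^3 - 27b^2 = -4·(42)^3 - 27·(28)^2 = -317520 is or is not a square in Q. Here disc(f) = -317520 is not a perfect square in Q, so the Galois group of f over Q is not contained in A_3 and must be all of S_3. The splitting field has degree |S_3| = 6 over Q, so [K : Q] = 6.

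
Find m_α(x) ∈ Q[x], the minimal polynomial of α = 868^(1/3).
m_α(x) = x^3 - 868

α satisfies α^3 = 868, so x^3 - 868 annihilates α. By the rational root test, a rational root p/q (in lowest terms) of x^3 - 868 would satisfy p^3 = 868 q^3, forcing q = 1 and p^3 = 868; but 868 is not a perfect cube, contradiction. A monic cubic over Q with no rational root is irreducible (any nontrivial factorization would include a linear factor). Hence x^3 - 868 is the minimal polynomial of α, and in particular [Q(α):Q] = 3.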